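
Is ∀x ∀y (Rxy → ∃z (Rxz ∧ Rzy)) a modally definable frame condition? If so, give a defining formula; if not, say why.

This is a Sahlqvist condition; the C4 axiom □□r → □r defines it.
Suppose □□r→□r is valid. Take Rxy and set V(r)={w : xR²w}. Then □□r at x, so □r at x, so r at y, i.e. ∃z(Rxz∧Rzy).

Yes — defined by □□r → □r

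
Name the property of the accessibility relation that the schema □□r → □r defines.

density

Suppose □□r→□r is valid. Take Rxy and set V(r)={w : xR²w}. Then □□r at x, so □r at x, so r at y, i.e. ∃z(Rxz∧Rzy).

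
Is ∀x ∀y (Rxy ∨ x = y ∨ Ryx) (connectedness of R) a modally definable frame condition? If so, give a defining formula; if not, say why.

No

Modal frame validity is preserved under disjoint unions.
Take 3 disjoint single-world reflexive frames: each is trivially connected, but their disjoint union has 3 worlds with no edge between distinct components, so it is not connected.
So the class is not modally definable.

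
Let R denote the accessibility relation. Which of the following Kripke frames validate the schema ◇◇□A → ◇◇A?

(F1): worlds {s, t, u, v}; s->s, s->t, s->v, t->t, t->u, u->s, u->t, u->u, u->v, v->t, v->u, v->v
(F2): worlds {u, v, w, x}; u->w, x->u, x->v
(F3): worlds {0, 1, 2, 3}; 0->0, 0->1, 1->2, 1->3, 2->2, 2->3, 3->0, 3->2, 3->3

This is the axiom for a generalized confluence (Geach) condition; its first-order frame correspondent is ∀x ∀y (xR²y → ∃w (yRw ∧ xR²w)).
(F1): satisfies the condition.
(F2): fails — xR²w but no t with wRt and xR²t.
(F3): satisfies the condition.
Valid on: (F1), (F3).

(F1), (F3)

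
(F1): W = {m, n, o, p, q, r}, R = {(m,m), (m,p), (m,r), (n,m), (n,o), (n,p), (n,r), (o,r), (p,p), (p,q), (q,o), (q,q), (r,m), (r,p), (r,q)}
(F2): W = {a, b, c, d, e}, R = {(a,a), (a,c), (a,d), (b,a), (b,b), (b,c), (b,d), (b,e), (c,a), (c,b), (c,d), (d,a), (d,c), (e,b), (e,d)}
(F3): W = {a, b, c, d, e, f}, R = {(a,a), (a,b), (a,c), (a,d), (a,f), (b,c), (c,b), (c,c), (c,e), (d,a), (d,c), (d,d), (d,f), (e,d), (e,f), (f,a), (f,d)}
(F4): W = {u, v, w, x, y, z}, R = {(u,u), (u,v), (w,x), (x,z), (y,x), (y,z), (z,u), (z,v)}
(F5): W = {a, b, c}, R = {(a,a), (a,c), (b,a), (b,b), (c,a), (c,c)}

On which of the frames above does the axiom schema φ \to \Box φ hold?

none

This is the axiom for a generalized confluence (Geach) condition; its first-order frame correspondent is \forall x \forall z (xRz \to \exists w (x = w \wedge z = w)).
(F1): fails — mRp but m ≠ p.
(F2): fails — aRc but a ≠ c.
(F3): fails — aRb but a ≠ b.
(F4): fails — uRv but u ≠ v.
(F5): fails — aRc but a ≠ c.
Valid on no frame.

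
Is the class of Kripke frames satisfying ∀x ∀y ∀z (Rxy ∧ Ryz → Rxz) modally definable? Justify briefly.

Yes: it is transitivity, defined by the 4 schema □p → □□p.
Suppose □p→□□p is valid. Take Rxy, Ryz and set V(p)={w : Rxw}. Then □p at x, so □□p at x, so □p at y, so p at z, i.e. Rxz.

Yes — defined by □p → □□p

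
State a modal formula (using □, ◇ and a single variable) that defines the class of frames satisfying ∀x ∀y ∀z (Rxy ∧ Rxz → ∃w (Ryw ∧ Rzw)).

This is convergence; the standard corresponding axiom is .2: ◇□p → □◇p.

◇□p → □◇p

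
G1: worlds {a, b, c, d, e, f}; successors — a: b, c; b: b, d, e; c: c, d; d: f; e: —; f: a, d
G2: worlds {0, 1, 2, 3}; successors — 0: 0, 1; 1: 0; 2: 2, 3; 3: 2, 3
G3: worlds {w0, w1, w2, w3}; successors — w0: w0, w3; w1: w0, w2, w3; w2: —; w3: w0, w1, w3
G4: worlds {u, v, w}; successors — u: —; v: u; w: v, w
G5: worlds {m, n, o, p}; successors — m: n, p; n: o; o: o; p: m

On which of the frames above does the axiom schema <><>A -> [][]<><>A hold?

The schema corresponds to a generalized confluence (Geach) condition: forall x forall y forall z ((x R^2 y & x R^2 z) -> exists w (y = w & z R^2 w)).
G1: fails — aR²b, aR²c but no w with b=w and cR²w.
G2: ✓.
G3: fails — w3R²w0, w3R²w2 but no w with w0=w and w2R²w.
G4: fails — wR²u, wR²u but no t with u=t and uR²t.
G5: fails — mR²m, mR²o but no w with m=w and oR²w.
Valid on: G2.

G2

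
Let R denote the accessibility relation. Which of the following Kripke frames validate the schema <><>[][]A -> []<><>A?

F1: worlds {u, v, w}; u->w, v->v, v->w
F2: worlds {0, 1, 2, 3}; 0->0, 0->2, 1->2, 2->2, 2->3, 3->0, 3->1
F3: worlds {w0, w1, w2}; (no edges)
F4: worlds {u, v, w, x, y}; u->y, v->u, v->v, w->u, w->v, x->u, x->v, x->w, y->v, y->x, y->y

F2, F3, F4

The schema corresponds to a generalized confluence (Geach) condition: forall x forall y forall z ((x R^2 y & xRz) -> exists w (y R^2 w & z R^2 w)).
F1: fails — vR²v, vRw but no t with vR²t and wR²t.
F2: holds.
F3: holds.
F4: holds.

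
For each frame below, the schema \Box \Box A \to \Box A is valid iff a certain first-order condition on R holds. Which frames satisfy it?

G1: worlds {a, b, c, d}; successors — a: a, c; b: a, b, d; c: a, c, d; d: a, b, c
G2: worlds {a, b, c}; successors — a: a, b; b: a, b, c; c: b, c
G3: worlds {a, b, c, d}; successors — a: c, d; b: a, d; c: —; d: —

Frame correspondent (Sahlqvist): \forall x \forall y (Rxy \to \exists z (Rxz \wedge Rzy)) — i.e. density.
G1: satisfies the condition.
G2: satisfies the condition.
G3: fails — Rac but no z with Raz and Rzc.

G1, G2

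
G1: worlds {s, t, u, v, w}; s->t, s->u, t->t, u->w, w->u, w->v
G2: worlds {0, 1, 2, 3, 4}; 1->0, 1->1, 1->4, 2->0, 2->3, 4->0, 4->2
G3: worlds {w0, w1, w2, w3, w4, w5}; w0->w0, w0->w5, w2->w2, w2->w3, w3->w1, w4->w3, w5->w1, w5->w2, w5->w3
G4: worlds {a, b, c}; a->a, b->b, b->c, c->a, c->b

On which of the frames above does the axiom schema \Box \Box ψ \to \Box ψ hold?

The schema corresponds to density: \forall x \forall y (Rxy \to \exists z (Rxz \wedge Rzy)).
G1: fails — Rwu but no z with Rwz and Rzu.
G2: fails — R23 but no z with R2z and Rz3.
G3: fails — Rw3w1 but no z with Rw3z and Rzw1.
G4: satisfies the condition.

G4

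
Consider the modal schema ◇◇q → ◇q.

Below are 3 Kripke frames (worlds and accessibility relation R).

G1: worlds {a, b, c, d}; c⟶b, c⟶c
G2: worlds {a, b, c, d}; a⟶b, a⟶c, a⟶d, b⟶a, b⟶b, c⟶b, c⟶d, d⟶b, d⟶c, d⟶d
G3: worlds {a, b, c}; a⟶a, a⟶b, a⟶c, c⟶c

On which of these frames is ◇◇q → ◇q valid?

The schema corresponds to transitivity: ∀x ∀y ∀z (Rxy ∧ Ryz → Rxz).
G1: holds.
G2: fails — Rcd and Rdc but not Rcc.
G3: holds.
Valid on: G1, G3.

G1, G3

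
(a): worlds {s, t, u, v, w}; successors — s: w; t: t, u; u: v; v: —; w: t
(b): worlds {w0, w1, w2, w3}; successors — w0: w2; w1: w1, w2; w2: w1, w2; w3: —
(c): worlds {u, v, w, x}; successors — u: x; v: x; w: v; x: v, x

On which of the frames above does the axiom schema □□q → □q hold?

(b)

The schema corresponds to density: ∀x ∀y (Rxy → ∃z (Rxz ∧ Rzy)).
(a): fails — Ruv but no z with Ruz and Rzv.
(b): satisfies the condition.
(c): fails — Rwv but no z with Rwz and Rzv.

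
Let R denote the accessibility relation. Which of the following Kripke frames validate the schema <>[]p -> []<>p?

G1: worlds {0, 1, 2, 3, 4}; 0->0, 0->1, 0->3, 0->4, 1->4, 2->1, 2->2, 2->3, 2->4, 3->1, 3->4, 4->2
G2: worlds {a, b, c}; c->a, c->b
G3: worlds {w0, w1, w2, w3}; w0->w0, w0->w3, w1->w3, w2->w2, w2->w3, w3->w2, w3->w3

This is the axiom for convergence; its first-order frame correspondent is forall x forall y forall z (Rxy & Rxz -> exists w (Ryw & Rzw)).
G1: fails — R00 and R04 but 0 and 4 have no common successor.
G2: fails — Rca and Rca but a and a have no common successor.
G3: satisfies the condition.

G3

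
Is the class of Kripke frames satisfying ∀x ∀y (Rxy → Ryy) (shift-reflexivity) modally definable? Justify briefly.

Yes, by □(□r → r)

The condition is shift-reflexivity. A defining modal formula is □(□r → r).
Suppose □(□r→r) is valid. Take Rxy and set V(r)={w : Ryw}. Then at y, □r holds; since □(□r→r) at x, □r→r at y, so r at y, i.e. Ryy.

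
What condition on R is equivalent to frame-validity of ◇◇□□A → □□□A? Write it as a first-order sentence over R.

∀x ∀y ∀z ((xR²y ∧ xR³z) → ∃w (yR²w ∧ z = w))

This is a Sahlqvist (Geach-type) schema ◇^2□^2A → □^3◇^0A.
Minimal-valuation argument: fix x; take any y with xR^2y and any z with xR^3z. Set V(A) to the set of worlds R-reachable from y in exactly 2 steps. Then □^2A holds at y, so the antecedent holds at x; validity forces ◇^0A at z, giving a w with zR^0w and yR^2w.
First-order correspondent: ∀x ∀y ∀z ((xR²y ∧ xR³z) → ∃w (yR²w ∧ z = w)).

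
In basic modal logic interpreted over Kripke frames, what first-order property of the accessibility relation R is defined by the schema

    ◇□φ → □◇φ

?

Suppose ◇□φ→□◇φ is valid. Take Rxy, Rxz and set V(φ)={w : Ryw}. Then □φ at y so ◇□φ at x, so □◇φ at x, so ◇φ at z, giving w with Rzw and Ryw.

convergence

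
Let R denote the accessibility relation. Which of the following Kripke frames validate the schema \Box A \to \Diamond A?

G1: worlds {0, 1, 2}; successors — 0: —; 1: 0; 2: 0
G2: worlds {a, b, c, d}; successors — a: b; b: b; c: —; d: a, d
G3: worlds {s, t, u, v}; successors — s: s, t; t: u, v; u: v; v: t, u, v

G3

Frame correspondent (Sahlqvist): \forall x \exists y Rxy — i.e. seriality.
G1: fails — world 0 has no successor.
G2: fails — world c has no successor.
G3: condition met.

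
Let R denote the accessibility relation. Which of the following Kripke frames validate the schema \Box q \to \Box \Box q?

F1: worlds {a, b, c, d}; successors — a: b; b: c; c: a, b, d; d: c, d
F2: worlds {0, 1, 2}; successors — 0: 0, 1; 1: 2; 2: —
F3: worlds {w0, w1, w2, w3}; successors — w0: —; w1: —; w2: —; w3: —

F3

This is the axiom for transitivity; its first-order frame correspondent is \forall x \forall y \forall z (Rxy \wedge Ryz \to Rxz).
F1: fails — Rbc and Rcd but not Rbd.
F2: fails — R01 and R12 but not R02.
F3: satisfies the condition.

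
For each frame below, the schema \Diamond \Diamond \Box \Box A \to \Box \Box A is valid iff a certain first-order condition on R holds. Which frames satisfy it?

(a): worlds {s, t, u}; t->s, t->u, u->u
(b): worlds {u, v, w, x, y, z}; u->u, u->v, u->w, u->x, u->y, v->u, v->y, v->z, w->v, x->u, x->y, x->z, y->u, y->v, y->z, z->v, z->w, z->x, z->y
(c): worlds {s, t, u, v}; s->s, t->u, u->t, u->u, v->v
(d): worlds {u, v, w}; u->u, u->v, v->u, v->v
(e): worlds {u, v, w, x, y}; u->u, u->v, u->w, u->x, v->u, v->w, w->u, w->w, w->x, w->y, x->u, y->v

The schema corresponds to a generalized confluence (Geach) condition: \forall x \forall y \forall z ((x R^2 y \wedge x R^2 z) \to \exists w (y R^2 w \wedge z = w)).
(a): holds.
(b): fails — uR²w, uR²v but no t with wR²t and v=t.
(c): holds.
(d): holds.
(e): fails — uR²x, uR²y but no t with xR²t and y=t.

(a), (c), (d)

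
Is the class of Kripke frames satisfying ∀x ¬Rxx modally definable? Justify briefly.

Not modally definable

Any modally definable frame class is closed under surjective bounded morphisms.
The 5-cycle (worlds s,t,u,v,w with s→t→u→v→w→s) is irreflexive, and the map sending every world to a single reflexive point • is a surjective bounded morphism (forth: every edge maps to (•,•); back: every world has a successor). So any modal formula valid on the 5-cycle is also valid on the reflexive point, which is not irreflexive.
So the class is not modally definable.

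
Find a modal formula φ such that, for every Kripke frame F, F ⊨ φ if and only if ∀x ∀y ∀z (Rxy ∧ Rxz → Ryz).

◇s → □◇s

The condition is the Euclidean property. The 5 schema ◇s → □◇s defines it.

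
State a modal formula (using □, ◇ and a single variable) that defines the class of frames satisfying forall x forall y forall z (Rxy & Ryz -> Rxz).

A defining formula is □s → □□s (the 4 axiom).
Suppose □s→□□s is valid. Take Rxy, Ryz and set V(s)={w : Rxw}. Then □s at x, so □□s at x, so □s at y, so s at z, i.e. Rxz.

□s → □□s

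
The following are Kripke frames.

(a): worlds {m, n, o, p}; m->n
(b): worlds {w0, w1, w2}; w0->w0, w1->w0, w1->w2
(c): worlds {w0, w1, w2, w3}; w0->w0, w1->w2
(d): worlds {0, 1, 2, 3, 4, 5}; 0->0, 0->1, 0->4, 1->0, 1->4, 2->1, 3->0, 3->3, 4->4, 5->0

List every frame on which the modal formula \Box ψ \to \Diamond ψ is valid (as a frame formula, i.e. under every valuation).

This is the axiom for seriality; its first-order frame correspondent is \forall x \exists y Rxy.
(a): fails — world n has no successor.
(b): fails — world w2 has no successor.
(c): fails — world w2 has no successor.
(d): holds.
Valid on: (d).

(d)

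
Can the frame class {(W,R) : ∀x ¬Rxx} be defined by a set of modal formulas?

Modal frame validity is preserved under surjective bounded morphisms.
The 4-cycle (worlds 0,1,2,3 with 0→1→2→3→0) is irreflexive, and the map sending every world to a single reflexive point • is a surjective bounded morphism (forth: every edge maps to (•,•); back: every world has a successor). So any modal formula valid on the 4-cycle is also valid on the reflexive point, which is not irreflexive.
Hence irreflexivity is not modally definable.

No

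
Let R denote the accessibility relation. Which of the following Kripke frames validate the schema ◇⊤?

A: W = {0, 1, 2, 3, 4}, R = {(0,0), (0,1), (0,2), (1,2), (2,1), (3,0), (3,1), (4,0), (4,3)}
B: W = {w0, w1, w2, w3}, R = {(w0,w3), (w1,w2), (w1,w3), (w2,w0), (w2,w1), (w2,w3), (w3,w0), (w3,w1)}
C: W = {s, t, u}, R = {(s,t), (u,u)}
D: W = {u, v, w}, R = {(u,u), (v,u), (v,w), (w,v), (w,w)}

Frame correspondent (Sahlqvist): ∀x ∃y Rxy — i.e. seriality.
A: satisfies the condition.
B: satisfies the condition.
C: fails — world t has no successor.
D: satisfies the condition.

A, B, D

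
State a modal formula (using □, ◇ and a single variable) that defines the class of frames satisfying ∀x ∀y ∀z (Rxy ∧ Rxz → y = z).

◇r → □r

The condition is partial functionality. The CD schema ◇r → □r defines it.
Suppose ◇r→□r is valid. Take Rxy, Rxz and set V(r)={y}. Then ◇r at x, so □r at x, so r at z, i.e. z=y.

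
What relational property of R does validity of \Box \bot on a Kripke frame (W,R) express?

Emptiness of R

□⊥ is valid iff no world has any successor (otherwise □⊥ fails at any world with one).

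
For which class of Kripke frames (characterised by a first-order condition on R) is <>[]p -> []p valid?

Equivalently (dual form): ◇p → □◇p.
Suppose ◇p→□◇p is valid. Take Rxy, Rxz and set V(p)={y}. Then ◇p at x, so □◇p at x, so ◇p at z, so some w with Rzw has p; w=y, i.e. Rzy. By symmetry of the argument, Ryz.
The converse is a direct semantic check.
So the correspondent is the Euclidean property.

The Euclidean property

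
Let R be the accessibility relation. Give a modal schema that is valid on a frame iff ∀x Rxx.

□ψ → ψ

This is reflexivity; the standard corresponding axiom is T: □ψ → ψ.
Suppose □ψ→ψ is valid. At any x set V(ψ)={w : Rxw}. Then □ψ holds at x, so ψ holds at x, i.e. Rxx.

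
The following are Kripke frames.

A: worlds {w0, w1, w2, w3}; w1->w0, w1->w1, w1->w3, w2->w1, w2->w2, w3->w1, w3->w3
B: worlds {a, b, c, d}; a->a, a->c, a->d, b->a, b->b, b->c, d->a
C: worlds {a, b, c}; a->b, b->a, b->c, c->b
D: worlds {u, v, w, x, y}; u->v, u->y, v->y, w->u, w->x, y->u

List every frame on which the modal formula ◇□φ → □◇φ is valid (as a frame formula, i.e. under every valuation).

C

This is the axiom for convergence; its first-order frame correspondent is ∀x ∀y ∀z (Rxy ∧ Rxz → ∃w (Ryw ∧ Rzw)).
A: fails — Rw1w1 and Rw1w0 but w1 and w0 have no common successor.
B: fails — Raa and Rac but a and c have no common successor.
C: ✓.
D: fails — Ruv and Ruy but v and y have no common successor.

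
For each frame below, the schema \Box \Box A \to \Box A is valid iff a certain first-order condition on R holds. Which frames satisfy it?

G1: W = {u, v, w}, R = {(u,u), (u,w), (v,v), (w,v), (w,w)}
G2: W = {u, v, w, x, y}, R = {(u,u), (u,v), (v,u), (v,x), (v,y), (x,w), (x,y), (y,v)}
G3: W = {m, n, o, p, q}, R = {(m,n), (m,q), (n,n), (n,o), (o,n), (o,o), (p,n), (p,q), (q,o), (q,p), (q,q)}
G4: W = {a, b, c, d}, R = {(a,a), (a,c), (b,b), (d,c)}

G1, G3

This is the axiom for density; its first-order frame correspondent is \forall x \forall y (Rxy \to \exists z (Rxz \wedge Rzy)).
G1: satisfies the condition.
G2: fails — Rxw but no z with Rxz and Rzw.
G3: satisfies the condition.
G4: fails — Rdc but no z with Rdz and Rzc.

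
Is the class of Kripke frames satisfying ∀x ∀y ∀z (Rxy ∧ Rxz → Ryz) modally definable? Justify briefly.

The condition is the Euclidean property. A defining modal formula is ◇q → □◇q.
Suppose ◇q→□◇q is valid. Take Rxy, Rxz and set V(q)={y}. Then ◇q at x, so □◇q at x, so ◇q at z, so some w with Rzw has q; w=y, i.e. Rzy. By symmetry of the argument, Ryz.

Yes, by ◇q → □◇q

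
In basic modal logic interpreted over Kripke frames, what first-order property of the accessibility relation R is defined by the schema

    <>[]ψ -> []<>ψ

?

convergence: forall x forall y forall z (Rxy & Rxz -> exists w (Ryw & Rzw))

Suppose ◇□ψ→□◇ψ is valid. Take Rxy, Rxz and set V(ψ)={w : Ryw}. Then □ψ at y so ◇□ψ at x, so □◇ψ at x, so ◇ψ at z, giving w with Rzw and Ryw.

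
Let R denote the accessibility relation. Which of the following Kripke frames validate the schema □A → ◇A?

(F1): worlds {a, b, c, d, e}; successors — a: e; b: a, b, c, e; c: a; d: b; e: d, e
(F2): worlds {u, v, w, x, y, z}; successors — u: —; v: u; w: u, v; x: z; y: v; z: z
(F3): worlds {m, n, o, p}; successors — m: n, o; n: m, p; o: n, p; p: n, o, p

(F1), (F3)

The schema corresponds to seriality: ∀x ∃y Rxy.
(F1): holds.
(F2): fails — world u has no successor.
(F3): holds.
Valid on: (F1), (F3).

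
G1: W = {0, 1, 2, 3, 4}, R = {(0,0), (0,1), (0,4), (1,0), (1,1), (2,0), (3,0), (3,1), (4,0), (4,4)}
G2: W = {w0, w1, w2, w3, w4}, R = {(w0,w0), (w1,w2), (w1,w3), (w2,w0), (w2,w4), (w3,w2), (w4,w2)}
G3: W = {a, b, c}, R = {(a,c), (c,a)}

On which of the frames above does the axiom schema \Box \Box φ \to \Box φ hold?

The schema corresponds to density: \forall x \forall y (Rxy \to \exists z (Rxz \wedge Rzy)).
G1: satisfies the condition.
G2: fails — Rw2w4 but no z with Rw2z and Rzw4.
G3: fails — Rac but no z with Raz and Rzc.

G1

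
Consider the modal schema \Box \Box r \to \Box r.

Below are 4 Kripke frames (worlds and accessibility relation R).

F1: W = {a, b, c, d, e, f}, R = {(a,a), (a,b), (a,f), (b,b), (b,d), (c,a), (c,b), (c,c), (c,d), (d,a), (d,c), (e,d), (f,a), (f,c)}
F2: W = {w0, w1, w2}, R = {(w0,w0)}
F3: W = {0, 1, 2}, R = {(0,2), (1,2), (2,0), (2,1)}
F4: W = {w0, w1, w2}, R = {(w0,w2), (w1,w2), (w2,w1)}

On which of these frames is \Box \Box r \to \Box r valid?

The schema corresponds to density: \forall x \forall y (Rxy \to \exists z (Rxz \wedge Rzy)).
F1: fails — Red but no z with Rez and Rzd.
F2: holds.
F3: fails — R12 but no z with R1z and Rz2.
F4: fails — Rw1w2 but no z with Rw1z and Rzw2.

F2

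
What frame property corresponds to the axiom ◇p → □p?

Suppose ◇p→□p is valid. Take Rxy, Rxz and set V(p)={y}. Then ◇p at x, so □p at x, so p at z, i.e. z=y.

partial functionality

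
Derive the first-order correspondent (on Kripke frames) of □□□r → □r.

∀x ∀z (xRz → ∃w (xR³w ∧ z = w))

This is a Sahlqvist (Geach-type) schema ◇^0□^3r → □^1◇^0r.
First-order correspondent: ∀x ∀z (xRz → ∃w (xR³w ∧ z = w)).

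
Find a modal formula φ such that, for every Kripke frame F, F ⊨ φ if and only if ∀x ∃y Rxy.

□s → ◇s

A defining formula is □s → ◇s (the D axiom).
Suppose □s→◇s is valid. At any x set V(s)=W. Then □s at x, so ◇s at x, so x has a successor.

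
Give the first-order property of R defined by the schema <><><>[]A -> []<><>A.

forall x forall y forall z ((x R^3 y & xRz) -> exists w (yRw & z R^2 w))

This is a Sahlqvist (Geach-type) schema ◇^3□^1A → □^1◇^2A.
Minimal-valuation argument: fix x; take any y with xR^3y and any z with xR^1z. Set V(A) to the set of worlds R-reachable from y in exactly 1 step. Then □^1A holds at y, so the antecedent holds at x; validity forces ◇^2A at z, giving a w with zR^2w and yR^1w.
First-order correspondent: forall x forall y forall z ((x R^3 y & xRz) -> exists w (yRw & z R^2 w)).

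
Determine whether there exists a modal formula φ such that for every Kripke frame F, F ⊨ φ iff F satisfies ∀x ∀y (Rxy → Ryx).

The condition is symmetry. A defining modal formula is r → □◇r.
Suppose r→□◇r is valid. Take Rxy and set V(r)={x}. Then r at x, so □◇r at x, so ◇r at y, so some z with Ryz has r; z=x, i.e. Ryx.

Definable; r → □◇r defines it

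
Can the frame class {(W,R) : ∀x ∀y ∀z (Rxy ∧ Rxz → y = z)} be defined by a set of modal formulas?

Definable; ◇p → □p defines it

This is a Sahlqvist condition; the CD axiom ◇p → □p defines it.
Suppose ◇p→□p is valid. Take Rxy, Rxz and set V(p)={y}. Then ◇p at x, so □p at x, so p at z, i.e. z=y.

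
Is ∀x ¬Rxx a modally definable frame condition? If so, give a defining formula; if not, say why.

If a class were modally definable it would be closed under surjective bounded morphisms (Goldblatt–Thomason).
The 2-cycle (worlds 0,1 with 0→1→0) is irreflexive, and the map sending every world to a single reflexive point • is a surjective bounded morphism (forth: every edge maps to (•,•); back: every world has a successor). So any modal formula valid on the 2-cycle is also valid on the reflexive point, which is not irreflexive.
So no modal formula (or set of formulas) defines exactly the irreflexive frames.

No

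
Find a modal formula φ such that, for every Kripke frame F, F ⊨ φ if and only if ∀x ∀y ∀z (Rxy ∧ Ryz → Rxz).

□s → □□s

A defining formula is □s → □□s (the 4 axiom).
Suppose □s→□□s is valid. Take Rxy, Ryz and set V(s)={w : Rxw}. Then □s at x, so □□s at x, so □s at y, so s at z, i.e. Rxz.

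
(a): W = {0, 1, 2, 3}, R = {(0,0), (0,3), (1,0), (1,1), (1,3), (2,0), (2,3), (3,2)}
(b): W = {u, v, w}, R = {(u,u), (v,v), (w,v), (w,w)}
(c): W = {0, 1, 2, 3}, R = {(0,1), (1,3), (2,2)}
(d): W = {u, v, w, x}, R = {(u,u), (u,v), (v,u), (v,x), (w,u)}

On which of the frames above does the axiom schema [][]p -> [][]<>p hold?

(b)

The schema corresponds to a generalized confluence (Geach) condition: forall x forall z (x R^2 z -> exists w (x R^2 w & zRw)).
(a): fails — 3R²3 but no w with 3R²w and 3Rw.
(b): holds.
(c): fails — 0R²3 but no w with 0R²w and 3Rw.
(d): fails — uR²x but no t with uR²t and xRt.
Valid on: (b).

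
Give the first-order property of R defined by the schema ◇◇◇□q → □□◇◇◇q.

∀x ∀y ∀z ((xR³y ∧ xR²z) → ∃w (yRw ∧ zR³w))

This is a Sahlqvist (Geach-type) schema ◇^3□^1q → □^2◇^3q.
First-order correspondent: ∀x ∀y ∀z ((xR³y ∧ xR²z) → ∃w (yRw ∧ zR³w)).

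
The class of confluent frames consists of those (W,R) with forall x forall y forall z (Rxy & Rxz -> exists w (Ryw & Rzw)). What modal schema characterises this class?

A defining formula is ◇□ψ → □◇ψ (the .2 axiom).
Suppose ◇□ψ→□◇ψ is valid. Take Rxy, Rxz and set V(ψ)={w : Ryw}. Then □ψ at y so ◇□ψ at x, so □◇ψ at x, so ◇ψ at z, giving w with Rzw and Ryw.

◇□ψ → □◇ψ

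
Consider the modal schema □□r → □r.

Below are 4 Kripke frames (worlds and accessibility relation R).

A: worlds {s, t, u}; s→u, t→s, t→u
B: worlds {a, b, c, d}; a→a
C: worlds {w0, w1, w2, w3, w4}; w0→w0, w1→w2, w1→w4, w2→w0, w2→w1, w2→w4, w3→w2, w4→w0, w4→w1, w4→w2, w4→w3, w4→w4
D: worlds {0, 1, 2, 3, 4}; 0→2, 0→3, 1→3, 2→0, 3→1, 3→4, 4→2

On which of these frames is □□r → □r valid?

B

This is the axiom for density; its first-order frame correspondent is ∀x ∀y (Rxy → ∃z (Rxz ∧ Rzy)).
A: fails — Rsu but no z with Rsz and Rzu.
B: holds.
C: fails — Rw3w2 but no z with Rw3z and Rzw2.
D: fails — R34 but no z with R3z and Rz4.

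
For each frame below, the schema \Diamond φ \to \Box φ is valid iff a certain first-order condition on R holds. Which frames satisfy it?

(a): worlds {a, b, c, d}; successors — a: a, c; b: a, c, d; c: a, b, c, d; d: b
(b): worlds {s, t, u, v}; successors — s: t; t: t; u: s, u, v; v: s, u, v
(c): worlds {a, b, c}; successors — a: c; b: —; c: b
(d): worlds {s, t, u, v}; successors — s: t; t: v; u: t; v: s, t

The schema corresponds to partial functionality: \forall x \forall y \forall z (Rxy \wedge Rxz \to y = z).
(a): fails — a sees both a and c.
(b): fails — u sees both s and u.
(c): holds.
(d): fails — v sees both s and t.

(c)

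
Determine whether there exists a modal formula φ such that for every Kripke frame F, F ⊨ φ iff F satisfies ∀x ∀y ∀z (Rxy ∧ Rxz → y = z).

Yes: it is partial functionality, defined by the CD schema ◇r → □r.

Yes, by ◇r → □r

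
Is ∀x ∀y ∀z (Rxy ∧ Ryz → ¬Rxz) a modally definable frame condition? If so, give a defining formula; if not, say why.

Any modally definable frame class is closed under surjective bounded morphisms.
The 3-cycle (worlds s,t,u with s→t→u→s) is intransitive. Mapping every world to a single reflexive point • is a surjective bounded morphism; the reflexive point is not intransitive (R••∧R•• but R••).
So no modal formula (or set of formulas) defines exactly the intransitive frames.

No — not modally definable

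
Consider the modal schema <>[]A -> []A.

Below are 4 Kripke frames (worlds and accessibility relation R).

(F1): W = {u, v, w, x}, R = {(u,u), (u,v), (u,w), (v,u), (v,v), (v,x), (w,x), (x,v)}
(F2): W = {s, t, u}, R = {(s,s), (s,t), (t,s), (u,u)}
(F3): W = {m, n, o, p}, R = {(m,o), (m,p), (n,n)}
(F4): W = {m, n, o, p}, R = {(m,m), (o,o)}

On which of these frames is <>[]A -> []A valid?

(F4)

Frame correspondent (Sahlqvist): forall x forall y forall z ((xRy & xRz) -> exists w (yRw & z = w)) — i.e. a generalized confluence (Geach) condition.
(F1): fails — uRv, uRw but no t with vRt and w=t.
(F2): fails — sRt, sRt but no w with tRw and t=w.
(F3): fails — mRo, mRo but no w with oRw and o=w.
(F4): condition met.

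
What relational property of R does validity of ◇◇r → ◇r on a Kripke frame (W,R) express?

Replacing r by ¬r and contraposing gives the equivalent schema □r → □□r.
Suppose □r→□□r is valid. Take Rxy, Ryz and set V(r)={w : Rxw}. Then □r at x, so □□r at x, so □r at y, so r at z, i.e. Rxz.

transitivity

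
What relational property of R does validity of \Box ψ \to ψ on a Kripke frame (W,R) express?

Suppose □ψ→ψ is valid. At any x set V(ψ)={w : Rxw}. Then □ψ holds at x, so ψ holds at x, i.e. Rxx.

reflexivity: \forall x Rxx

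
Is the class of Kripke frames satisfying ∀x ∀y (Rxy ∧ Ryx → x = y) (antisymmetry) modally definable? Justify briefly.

Not definable by any modal formula

If a class were modally definable it would be closed under surjective bounded morphisms (Goldblatt–Thomason).
The 6-cycle (worlds a,b,c,d,e,f with a→b→c→d→e→f→a) is antisymmetric. Sending even-indexed worlds to s and odd-indexed worlds to t is a surjective bounded morphism onto the two-world frame with s↔t, which is not antisymmetric.
So the class is not modally definable.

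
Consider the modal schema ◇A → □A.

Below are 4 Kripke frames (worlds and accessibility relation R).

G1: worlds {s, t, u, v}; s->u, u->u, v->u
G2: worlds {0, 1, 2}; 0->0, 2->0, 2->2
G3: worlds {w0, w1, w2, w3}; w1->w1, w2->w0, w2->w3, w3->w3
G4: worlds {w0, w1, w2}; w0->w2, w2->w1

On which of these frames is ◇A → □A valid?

G1, G4

This is the axiom for partial functionality; its first-order frame correspondent is ∀x ∀y ∀z (Rxy ∧ Rxz → y = z).
G1: satisfies the condition.
G2: fails — 2 sees both 0 and 2.
G3: fails — w2 sees both w0 and w3.
G4: satisfies the condition.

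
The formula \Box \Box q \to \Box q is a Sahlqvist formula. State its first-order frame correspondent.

Suppose □□q→□q is valid. Take Rxy and set V(q)={w : xR²w}. Then □□q at x, so □q at x, so q at y, i.e. ∃z(Rxz∧Rzy).
Conversely, on a frame with density the schema holds at every world under every valuation.
So the correspondent is density.

Density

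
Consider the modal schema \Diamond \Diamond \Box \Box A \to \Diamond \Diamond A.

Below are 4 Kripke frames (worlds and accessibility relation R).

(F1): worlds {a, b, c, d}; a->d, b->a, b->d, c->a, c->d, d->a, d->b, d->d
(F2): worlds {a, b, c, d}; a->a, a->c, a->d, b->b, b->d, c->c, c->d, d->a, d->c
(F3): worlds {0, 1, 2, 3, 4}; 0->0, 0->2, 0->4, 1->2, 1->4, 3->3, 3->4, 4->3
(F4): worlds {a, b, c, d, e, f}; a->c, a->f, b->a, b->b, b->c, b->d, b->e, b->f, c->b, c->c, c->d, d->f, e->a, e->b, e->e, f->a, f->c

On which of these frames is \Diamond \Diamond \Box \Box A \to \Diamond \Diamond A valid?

(F1), (F2), (F4)

Frame correspondent (Sahlqvist): \forall x \forall y (x R^2 y \to \exists w (y R^2 w \wedge x R^2 w)) — i.e. a generalized confluence (Geach) condition.
(F1): condition met.
(F2): condition met.
(F3): fails — 0R²2 but no w with 2R²w and 0R²w.
(F4): condition met.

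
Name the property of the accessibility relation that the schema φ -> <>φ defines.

This is a form of the T axiom.
Its frame correspondent is reflexivity — forall x Rxx.

reflexivity: forall x Rxx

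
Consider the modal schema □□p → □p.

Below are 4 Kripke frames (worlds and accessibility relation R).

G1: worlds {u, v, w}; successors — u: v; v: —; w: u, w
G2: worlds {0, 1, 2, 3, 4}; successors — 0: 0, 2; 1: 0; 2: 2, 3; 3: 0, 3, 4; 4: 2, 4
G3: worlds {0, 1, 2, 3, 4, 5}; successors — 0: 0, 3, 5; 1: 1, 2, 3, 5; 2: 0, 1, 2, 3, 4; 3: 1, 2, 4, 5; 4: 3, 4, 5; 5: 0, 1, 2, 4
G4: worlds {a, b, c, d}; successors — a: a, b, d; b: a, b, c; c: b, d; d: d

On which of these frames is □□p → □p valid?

G2, G3, G4

The schema corresponds to density: ∀x ∀y (Rxy → ∃z (Rxz ∧ Rzy)).
G1: fails — Ruv but no z with Ruz and Rzv.
G2: condition met.
G3: condition met.
G4: condition met.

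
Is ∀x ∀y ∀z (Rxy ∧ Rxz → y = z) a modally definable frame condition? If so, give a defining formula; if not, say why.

This is a Sahlqvist condition; the CD axiom ◇q → □q defines it.
Suppose ◇q→□q is valid. Take Rxy, Rxz and set V(q)={y}. Then ◇q at x, so □q at x, so q at z, i.e. z=y.

Definable; ◇q → □q defines it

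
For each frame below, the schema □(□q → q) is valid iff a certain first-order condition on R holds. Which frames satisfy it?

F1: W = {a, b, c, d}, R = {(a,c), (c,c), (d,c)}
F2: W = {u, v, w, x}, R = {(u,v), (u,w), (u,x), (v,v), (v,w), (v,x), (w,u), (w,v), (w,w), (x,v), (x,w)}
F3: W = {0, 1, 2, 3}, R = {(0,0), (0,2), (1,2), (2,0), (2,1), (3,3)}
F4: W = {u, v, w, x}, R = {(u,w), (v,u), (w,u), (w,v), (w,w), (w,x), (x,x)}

This is the axiom for shift-reflexivity; its first-order frame correspondent is ∀x ∀y (Rxy → Ryy).
F1: satisfies the condition.
F2: fails — Rwu but not Ruu.
F3: fails — R02 but not R22.
F4: fails — Rwu but not Ruu.
Valid on: F1.

F1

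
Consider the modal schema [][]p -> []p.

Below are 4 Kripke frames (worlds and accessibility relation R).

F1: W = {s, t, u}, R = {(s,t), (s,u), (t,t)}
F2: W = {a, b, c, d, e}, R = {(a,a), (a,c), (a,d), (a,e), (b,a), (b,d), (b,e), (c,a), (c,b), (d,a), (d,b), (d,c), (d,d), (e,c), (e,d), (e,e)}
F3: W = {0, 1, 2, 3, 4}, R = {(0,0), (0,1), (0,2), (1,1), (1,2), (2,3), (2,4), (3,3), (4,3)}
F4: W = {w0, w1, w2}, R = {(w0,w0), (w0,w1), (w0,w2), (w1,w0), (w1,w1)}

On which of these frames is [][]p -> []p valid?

F4

This is the axiom for density; its first-order frame correspondent is forall x forall y (Rxy -> exists z (Rxz & Rzy)).
F1: fails — Rsu but no z with Rsz and Rzu.
F2: fails — Rcb but no z with Rcz and Rzb.
F3: fails — R24 but no z with R2z and Rz4.
F4: holds.
Valid on: F4.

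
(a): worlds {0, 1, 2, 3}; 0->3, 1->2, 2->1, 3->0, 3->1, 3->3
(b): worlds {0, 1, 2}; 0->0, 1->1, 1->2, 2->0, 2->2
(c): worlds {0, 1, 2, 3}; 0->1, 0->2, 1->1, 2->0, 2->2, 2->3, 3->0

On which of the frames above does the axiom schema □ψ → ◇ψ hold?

(a), (b), (c)

This is the axiom for seriality; its first-order frame correspondent is ∀x ∃y Rxy.
(a): ✓.
(b): ✓.
(c): ✓.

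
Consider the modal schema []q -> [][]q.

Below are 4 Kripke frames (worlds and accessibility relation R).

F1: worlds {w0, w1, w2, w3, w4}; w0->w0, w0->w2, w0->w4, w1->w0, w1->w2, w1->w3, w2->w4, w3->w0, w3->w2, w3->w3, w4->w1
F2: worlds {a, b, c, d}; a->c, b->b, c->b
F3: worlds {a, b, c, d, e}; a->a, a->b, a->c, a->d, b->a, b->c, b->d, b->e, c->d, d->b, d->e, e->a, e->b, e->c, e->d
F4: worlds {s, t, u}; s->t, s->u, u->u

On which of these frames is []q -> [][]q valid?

F4

The schema corresponds to transitivity: forall x forall y forall z (Rxy & Ryz -> Rxz).
F1: fails — Rw1w2 and Rw2w4 but not Rw1w4.
F2: fails — Rac and Rcb but not Rab.
F3: fails — Rcd and Rde but not Rce.
F4: condition met.
Valid on: F4.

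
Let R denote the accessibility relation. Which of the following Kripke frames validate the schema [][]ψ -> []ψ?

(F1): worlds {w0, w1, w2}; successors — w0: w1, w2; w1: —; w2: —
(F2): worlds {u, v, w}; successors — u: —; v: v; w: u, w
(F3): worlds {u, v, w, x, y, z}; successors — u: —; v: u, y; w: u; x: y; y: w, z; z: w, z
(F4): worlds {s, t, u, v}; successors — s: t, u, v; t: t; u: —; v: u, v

The schema corresponds to density: forall x forall y (Rxy -> exists z (Rxz & Rzy)).
(F1): fails — Rw0w1 but no z with Rw0z and Rzw1.
(F2): satisfies the condition.
(F3): fails — Rwu but no t with Rwt and Rtu.
(F4): satisfies the condition.

(F2), (F4)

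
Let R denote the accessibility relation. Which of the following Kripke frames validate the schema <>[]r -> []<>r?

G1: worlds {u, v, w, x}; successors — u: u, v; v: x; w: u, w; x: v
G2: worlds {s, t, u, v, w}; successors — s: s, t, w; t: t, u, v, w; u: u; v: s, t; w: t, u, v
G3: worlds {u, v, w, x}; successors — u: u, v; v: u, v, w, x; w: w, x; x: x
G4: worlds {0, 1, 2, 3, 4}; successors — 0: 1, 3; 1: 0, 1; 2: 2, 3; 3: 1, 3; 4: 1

G4

This is the axiom for convergence; its first-order frame correspondent is forall x forall y forall z (Rxy & Rxz -> exists w (Ryw & Rzw)).
G1: fails — Ruv and Ruu but v and u have no common successor.
G2: fails — Rtv and Rtu but v and u have no common successor.
G3: fails — Rvw and Rvu but w and u have no common successor.
G4: condition met.
Valid on: G4.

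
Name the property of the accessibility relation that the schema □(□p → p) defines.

shift-reflexivity

Suppose □(□p→p) is valid. Take Rxy and set V(p)={w : Ryw}. Then at y, □p holds; since □(□p→p) at x, □p→p at y, so p at y, i.e. Ryy.
Conversely, on a frame with shift-reflexivity the schema holds at every world under every valuation.
Frame condition: ∀x ∀y (Rxy → Ryy).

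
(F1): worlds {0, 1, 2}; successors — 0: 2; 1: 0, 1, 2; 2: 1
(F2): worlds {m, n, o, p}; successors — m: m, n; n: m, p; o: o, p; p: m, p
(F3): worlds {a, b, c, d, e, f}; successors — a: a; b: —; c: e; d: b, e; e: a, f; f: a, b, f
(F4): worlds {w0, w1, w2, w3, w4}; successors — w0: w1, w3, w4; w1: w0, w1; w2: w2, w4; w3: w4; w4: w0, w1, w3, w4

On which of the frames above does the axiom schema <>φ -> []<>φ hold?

This is the axiom for the Euclidean property; its first-order frame correspondent is forall x forall y forall z (Rxy & Rxz -> Ryz).
(F1): fails — R02 and R02 but not R22.
(F2): fails — Rmn and Rmn but not Rnn.
(F3): fails — Rce and Rce but not Ree.
(F4): fails — Rw0w1 and Rw0w4 but not Rw1w4.
Valid on no frame.

none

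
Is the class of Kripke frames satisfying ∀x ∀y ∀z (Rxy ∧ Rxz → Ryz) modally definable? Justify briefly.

Yes: it is the Euclidean property, defined by the 5 schema ◇p → □◇p.
Suppose ◇p→□◇p is valid. Take Rxy, Rxz and set V(p)={y}. Then ◇p at x, so □◇p at x, so ◇p at z, so some w with Rzw has p; w=y, i.e. Rzy. By symmetry of the argument, Ryz.

Yes — defined by ◇p → □◇p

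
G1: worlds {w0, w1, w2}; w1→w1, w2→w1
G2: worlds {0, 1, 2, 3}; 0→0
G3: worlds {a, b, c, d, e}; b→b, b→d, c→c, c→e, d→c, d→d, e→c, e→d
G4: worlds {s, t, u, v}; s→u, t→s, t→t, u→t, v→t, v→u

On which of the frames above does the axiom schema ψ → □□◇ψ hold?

G2

This is the axiom for a generalized confluence (Geach) condition; its first-order frame correspondent is ∀x ∀z (xR²z → ∃w (x = w ∧ zRw)).
G1: fails — w2R²w1 but no w with w2=w and w1Rw.
G2: satisfies the condition.
G3: fails — bR²c but no w with b=w and cRw.
G4: fails — tR²s but no w with t=w and sRw.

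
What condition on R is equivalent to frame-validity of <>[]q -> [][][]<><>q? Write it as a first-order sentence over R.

This is a Sahlqvist (Geach-type) schema ◇^1□^1q → □^3◇^2q.
Minimal-valuation argument: fix x; take any y with xR^1y and any z with xR^3z. Set V(q) to the set of worlds R-reachable from y in exactly 1 step. Then □^1q holds at y, so the antecedent holds at x; validity forces ◇^2q at z, giving a w with zR^2w and yR^1w.
First-order correspondent: forall x forall y forall z ((xRy & x R^3 z) -> exists w (yRw & z R^2 w)).

forall x forall y forall z ((xRy & x R^3 z) -> exists w (yRw & z R^2 w))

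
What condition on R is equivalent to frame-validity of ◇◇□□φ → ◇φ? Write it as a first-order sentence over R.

∀x ∀y (xR²y → ∃w (yR²w ∧ xRw))

This is a Sahlqvist (Geach-type) schema ◇^2□^2φ → □^0◇^1φ.
Minimal-valuation argument: fix x; take any y with xR^2y and any z with xR^0z. Set V(φ) to the set of worlds R-reachable from y in exactly 2 steps. Then □^2φ holds at y, so the antecedent holds at x; validity forces ◇^1φ at z, giving a w with zR^1w and yR^2w.
First-order correspondent: ∀x ∀y (xR²y → ∃w (yR²w ∧ xRw)).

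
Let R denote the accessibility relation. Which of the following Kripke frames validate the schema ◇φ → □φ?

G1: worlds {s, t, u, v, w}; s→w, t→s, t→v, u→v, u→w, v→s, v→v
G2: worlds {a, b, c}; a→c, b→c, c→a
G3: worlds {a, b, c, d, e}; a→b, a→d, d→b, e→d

Frame correspondent (Sahlqvist): ∀x ∀y ∀z (Rxy ∧ Rxz → y = z) — i.e. partial functionality.
G1: fails — t sees both s and v.
G2: holds.
G3: fails — a sees both b and d.
Valid on: G2.

G2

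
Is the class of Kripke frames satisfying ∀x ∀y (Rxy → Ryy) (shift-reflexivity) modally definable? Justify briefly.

Definable; □(□q → q) defines it

The condition is shift-reflexivity. A defining modal formula is □(□q → q).
Suppose □(□q→q) is valid. Take Rxy and set V(q)={w : Ryw}. Then at y, □q holds; since □(□q→q) at x, □q→q at y, so q at y, i.e. Ryy.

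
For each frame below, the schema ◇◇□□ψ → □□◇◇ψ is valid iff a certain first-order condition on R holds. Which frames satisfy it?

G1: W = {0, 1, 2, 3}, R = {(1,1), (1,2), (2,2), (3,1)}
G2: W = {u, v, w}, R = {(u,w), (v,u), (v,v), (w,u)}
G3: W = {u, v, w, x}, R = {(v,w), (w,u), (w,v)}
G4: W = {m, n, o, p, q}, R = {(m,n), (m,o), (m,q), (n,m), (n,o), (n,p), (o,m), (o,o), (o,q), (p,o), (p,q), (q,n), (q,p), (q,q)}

This is the axiom for a generalized confluence (Geach) condition; its first-order frame correspondent is ∀x ∀y ∀z ((xR²y ∧ xR²z) → ∃w (yR²w ∧ zR²w)).
G1: ✓.
G2: fails — vR²u, vR²w but no t with uR²t and wR²t.
G3: fails — vR²u, vR²u but no t with uR²t and uR²t.
G4: ✓.

G1, G4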